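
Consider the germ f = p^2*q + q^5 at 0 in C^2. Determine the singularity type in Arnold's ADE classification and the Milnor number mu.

The Hessian of f at 0 has rank 0. Corank 2; j^3 = p^2*q has shape L^2 M (L != M), so D-series; mu = 6 gives D_6.

Type D_{6}, Milnor number mu = 6.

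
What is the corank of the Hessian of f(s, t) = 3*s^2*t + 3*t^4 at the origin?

2

The Hessian at 0 is [[0, 0], [0, 0]] of rank 0; hence corank 2.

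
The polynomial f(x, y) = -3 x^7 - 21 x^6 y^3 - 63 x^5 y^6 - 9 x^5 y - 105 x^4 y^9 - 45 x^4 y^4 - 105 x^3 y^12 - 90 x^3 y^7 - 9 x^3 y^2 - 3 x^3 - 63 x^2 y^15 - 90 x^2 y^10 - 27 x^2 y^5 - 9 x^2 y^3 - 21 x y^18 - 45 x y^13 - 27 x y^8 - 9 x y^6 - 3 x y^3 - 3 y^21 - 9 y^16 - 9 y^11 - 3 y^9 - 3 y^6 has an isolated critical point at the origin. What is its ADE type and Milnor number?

Type E_{7}, Milnor number mu = 7.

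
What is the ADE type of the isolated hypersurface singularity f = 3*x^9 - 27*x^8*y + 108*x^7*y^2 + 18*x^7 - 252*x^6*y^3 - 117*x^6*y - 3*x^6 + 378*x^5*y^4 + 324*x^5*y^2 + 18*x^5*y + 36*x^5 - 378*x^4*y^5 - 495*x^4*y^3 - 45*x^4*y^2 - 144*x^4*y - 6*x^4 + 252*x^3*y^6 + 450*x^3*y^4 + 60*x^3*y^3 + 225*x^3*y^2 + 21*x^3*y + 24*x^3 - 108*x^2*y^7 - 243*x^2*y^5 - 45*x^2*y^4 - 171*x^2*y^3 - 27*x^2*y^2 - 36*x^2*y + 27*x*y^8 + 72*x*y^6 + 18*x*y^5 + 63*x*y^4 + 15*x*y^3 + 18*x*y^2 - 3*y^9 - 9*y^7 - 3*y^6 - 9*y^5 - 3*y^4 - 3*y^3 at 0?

The Hessian of f at 0 has rank 0. Corank 2; j^3 = 3*(2*x - y)^3 is a perfect cube, so E-series; the 4-jet and mu = 7 give E_7.

E_{7}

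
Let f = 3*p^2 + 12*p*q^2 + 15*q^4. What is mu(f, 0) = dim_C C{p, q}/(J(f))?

3

The Hessian of f at 0 is [[6, 0], [0, 0]] with rank 1, so corank 1. A Groebner basis of the Jacobian ideal J(f) in C{p,q} is {p^2, p*q, p/2 + q^2}; counting standard monomials gives mu = 3. Corank 1: A-series; mu = 3 gives A_3.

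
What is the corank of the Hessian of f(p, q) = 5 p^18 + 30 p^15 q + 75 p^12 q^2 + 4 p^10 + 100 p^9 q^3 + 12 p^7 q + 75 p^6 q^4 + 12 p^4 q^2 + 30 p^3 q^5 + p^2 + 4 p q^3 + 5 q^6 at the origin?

1

Hessian at 0 has rank 1.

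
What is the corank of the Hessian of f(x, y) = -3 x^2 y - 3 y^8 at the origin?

Hessian at 0 has rank 0.

2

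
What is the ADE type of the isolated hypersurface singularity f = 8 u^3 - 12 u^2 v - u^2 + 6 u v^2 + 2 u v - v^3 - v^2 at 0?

A_{2}

The Hessian of f at 0 has rank 1. Corank 1: A-series; mu = 2 gives A_2.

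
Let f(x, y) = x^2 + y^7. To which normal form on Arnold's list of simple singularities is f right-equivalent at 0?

The Hessian of f at 0 has rank 1. Corank 1: A-series; mu = 6 gives A_6.

A_6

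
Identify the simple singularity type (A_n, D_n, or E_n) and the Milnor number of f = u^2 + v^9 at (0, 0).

Type A_{8}, Milnor number mu = 8.

The Hessian of f at 0 is [[2, 0], [0, 0]] with rank 1, so corank 1. A Groebner basis of the Jacobian ideal J(f) in C{u,v} is {v^8, u}; counting standard monomials gives mu = 8. Corank 1: A-series; mu = 8 gives A_8.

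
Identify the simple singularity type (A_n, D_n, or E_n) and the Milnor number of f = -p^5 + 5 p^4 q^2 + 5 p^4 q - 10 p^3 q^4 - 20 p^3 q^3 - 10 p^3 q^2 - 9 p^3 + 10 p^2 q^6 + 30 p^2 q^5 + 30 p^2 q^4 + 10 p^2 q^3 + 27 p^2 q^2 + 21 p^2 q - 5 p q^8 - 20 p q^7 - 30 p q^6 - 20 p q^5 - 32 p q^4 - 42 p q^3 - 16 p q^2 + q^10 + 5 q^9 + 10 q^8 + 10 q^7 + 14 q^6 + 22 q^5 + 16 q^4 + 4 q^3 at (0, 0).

Type D6, Milnor number mu = 6.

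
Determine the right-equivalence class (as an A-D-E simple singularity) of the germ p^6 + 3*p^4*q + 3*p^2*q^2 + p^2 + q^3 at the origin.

A_2

The Hessian of f at 0 has rank 1. Corank 1: A-series; mu = 2 gives A_2.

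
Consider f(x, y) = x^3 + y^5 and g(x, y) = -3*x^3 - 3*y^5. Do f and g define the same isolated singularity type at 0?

Yes.

The Hessian of f at 0 is [[0, 0], [0, 0]] with rank 0, so corank 2. A Groebner basis of the Jacobian ideal J(f) in C{x,y} is {y^4, x^2}; counting standard monomials gives mu = 8. Corank 2; j^3 = x^3 is a perfect cube, so E-series; the 5-jet and mu = 8 give E_8. The Hessian of g at 0 is [[0, 0], [0, 0]] with rank 0, so corank 2. A Groebner basis of the Jacobian ideal J(g) in C{x,y} is {y^4, x^2}; counting standard monomials gives mu = 8. Corank 2; j^3 = -3*x^3 is a perfect cube, so E-series; the 5-jet and mu = 8 give E_8. Both have type E_8, hence right-equivalent.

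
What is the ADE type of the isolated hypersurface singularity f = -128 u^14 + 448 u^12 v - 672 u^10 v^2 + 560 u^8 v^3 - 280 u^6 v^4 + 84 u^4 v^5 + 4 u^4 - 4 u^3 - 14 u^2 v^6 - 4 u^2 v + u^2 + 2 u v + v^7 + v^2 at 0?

A6

The Hessian of f at 0 has rank 1. Corank 1: A-series; mu = 6 gives A_6.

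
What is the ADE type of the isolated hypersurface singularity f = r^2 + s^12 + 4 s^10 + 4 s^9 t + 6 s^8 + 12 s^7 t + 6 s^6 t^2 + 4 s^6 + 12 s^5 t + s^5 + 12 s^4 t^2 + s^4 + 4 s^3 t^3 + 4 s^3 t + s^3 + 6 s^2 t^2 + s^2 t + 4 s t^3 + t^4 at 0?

The Hessian of f at 0 has rank 1. Corank 2; j^3 = s^2*(s + t) has shape L^2 M (L != M), so D-series; mu = 5 gives D_5.

D_{5}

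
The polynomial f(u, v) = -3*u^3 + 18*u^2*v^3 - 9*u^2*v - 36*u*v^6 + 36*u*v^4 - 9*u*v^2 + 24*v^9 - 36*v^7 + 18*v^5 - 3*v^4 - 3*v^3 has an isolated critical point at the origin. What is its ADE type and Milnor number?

Type E_{6}, Milnor number mu = 6.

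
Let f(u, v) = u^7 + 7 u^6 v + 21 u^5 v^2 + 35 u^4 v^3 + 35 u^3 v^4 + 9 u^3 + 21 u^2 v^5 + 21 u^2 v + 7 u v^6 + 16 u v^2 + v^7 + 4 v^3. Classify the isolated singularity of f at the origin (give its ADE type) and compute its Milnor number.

Type D8, Milnor number mu = 8.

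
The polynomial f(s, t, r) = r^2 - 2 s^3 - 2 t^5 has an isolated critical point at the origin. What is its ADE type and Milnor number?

Type E8, Milnor number mu = 8.

The Hessian of f at 0 is [[0, 0, 0], [0, 0, 0], [0, 0, 2]] with rank 1, so corank 2. A Groebner basis of the Jacobian ideal J(f) in C{s,t,r} is {t^4, s^2, r}; counting standard monomials gives mu = 8. Corank 2; j^3 = -2*s^3 is a perfect cube, so E-series; the 5-jet and mu = 8 give E_8.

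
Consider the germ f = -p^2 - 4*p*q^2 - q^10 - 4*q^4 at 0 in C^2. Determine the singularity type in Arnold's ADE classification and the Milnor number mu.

Type A_{9}, Milnor number mu = 9.

The Hessian of f at 0 has rank 1. Corank 1: A-series; mu = 9 gives A_9.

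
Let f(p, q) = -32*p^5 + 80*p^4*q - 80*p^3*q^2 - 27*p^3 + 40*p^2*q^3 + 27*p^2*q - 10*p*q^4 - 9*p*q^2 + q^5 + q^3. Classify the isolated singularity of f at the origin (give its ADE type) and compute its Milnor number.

Type E_8, Milnor number mu = 8.

The Hessian of f at 0 has rank 0. Corank 2; j^3 = -(3*p - q)^3 is a perfect cube, so E-series; the 5-jet and mu = 8 give E_8.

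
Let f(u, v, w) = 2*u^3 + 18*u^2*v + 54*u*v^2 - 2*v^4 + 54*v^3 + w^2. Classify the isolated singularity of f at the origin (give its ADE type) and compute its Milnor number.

Type E_6, Milnor number mu = 6.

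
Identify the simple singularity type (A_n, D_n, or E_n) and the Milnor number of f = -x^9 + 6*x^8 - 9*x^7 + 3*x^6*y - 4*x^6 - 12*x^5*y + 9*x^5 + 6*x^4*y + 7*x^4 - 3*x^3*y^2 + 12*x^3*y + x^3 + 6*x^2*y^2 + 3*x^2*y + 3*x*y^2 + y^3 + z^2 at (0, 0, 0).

Type E6, Milnor number mu = 6.

The Hessian of f at 0 has rank 1. Corank 2; j^3 = (x + y)^3 is a perfect cube, so E-series; the 4-jet and mu = 6 give E_6.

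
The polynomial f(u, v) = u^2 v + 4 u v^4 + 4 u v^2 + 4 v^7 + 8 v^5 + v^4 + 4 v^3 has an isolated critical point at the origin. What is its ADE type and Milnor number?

Type D_5, Milnor number mu = 5.

The Hessian of f at 0 has rank 0. Corank 2; j^3 = v*(u + 2*v)^2 has shape L^2 M (L != M), so D-series; mu = 5 gives D_5.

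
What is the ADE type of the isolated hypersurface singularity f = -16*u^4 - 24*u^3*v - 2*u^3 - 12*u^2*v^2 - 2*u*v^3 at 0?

E_{7}

The Hessian of f at 0 has rank 0. Corank 2; j^3 = -2*u^3 is a perfect cube, so E-series; the 4-jet and mu = 7 give E_7.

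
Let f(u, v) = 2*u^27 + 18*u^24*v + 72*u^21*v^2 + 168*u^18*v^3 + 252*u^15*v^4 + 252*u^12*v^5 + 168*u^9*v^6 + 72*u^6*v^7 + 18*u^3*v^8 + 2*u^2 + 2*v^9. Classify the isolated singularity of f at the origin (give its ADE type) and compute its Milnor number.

The Hessian of f at 0 has rank 1. Corank 1: A-series; mu = 8 gives A_8.

Type A_{8}, Milnor number mu = 8.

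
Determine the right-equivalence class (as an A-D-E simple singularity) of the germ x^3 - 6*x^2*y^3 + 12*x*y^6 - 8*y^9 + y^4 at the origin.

The Hessian of f at 0 has rank 0. Corank 2; j^3 = x^3 is a perfect cube, so E-series; the 4-jet and mu = 6 give E_6.

E6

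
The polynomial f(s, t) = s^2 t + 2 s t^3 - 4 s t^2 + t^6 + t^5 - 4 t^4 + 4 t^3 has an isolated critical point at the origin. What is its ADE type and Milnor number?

Type D7, Milnor number mu = 7.

The Hessian of f at 0 has rank 0. Corank 2; j^3 = t*(s - 2*t)^2 has shape L^2 M (L != M), so D-series; mu = 7 gives D_7.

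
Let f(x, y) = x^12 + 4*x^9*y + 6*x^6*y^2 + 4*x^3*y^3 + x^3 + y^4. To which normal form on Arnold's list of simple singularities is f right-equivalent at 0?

E_6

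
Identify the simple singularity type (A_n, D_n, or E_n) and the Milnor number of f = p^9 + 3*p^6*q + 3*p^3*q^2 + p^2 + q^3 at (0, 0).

Type A2, Milnor number mu = 2.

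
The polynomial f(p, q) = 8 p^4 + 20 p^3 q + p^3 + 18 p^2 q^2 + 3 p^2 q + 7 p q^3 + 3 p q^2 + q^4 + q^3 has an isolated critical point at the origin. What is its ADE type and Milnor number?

The Hessian of f at 0 is [[0, 0], [0, 0]] with rank 0, so corank 2. A Groebner basis of the Jacobian ideal J(f) in C{p,q} is {3*p^2/4 + 3*p*q/2 + q^4 - q^3/4 + 3*q^2/4, p^3 + 9*p^2/4 + 9*p*q/2 + q^3/4 + 9*q^2/4, p^2*q - 7*p^2/4 - 7*p*q/2 - 5*q^3/12 - 7*q^2/4, p^2 + p*q^2 + 2*p*q + 2*q^3/3 + q^2}; counting standard monomials gives mu = 7. Corank 2; j^3 = (p + q)^3 is a perfect cube, so E-series; the 4-jet and mu = 7 give E_7.

Type E7, Milnor number mu = 7.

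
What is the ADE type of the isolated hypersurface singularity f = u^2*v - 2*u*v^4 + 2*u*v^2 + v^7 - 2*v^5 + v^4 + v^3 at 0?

D_{5}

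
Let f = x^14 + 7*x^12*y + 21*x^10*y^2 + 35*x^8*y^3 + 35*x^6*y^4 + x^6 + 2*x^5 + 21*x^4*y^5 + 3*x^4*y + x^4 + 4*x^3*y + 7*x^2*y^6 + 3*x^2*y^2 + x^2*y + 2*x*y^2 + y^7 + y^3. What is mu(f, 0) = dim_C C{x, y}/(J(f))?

8

The Hessian of f at 0 is [[0, 0], [0, 0]] with rank 0, so corank 2. A Groebner basis of the Jacobian ideal J(f) in C{x,y} is {-x^2/6 + x*y^3 - 5*x*y^2/2 + x*y/3 - 11*y^3/6 + y^2/2, x^2/2 + 7*x*y^2/2 + y^4 + 5*y^3/2 - y^2/2, x^3 - x^2/6 + 7*x*y^2/2 - 11*x*y/3 + 7*y^3/6 - 7*y^2/2, x^2*y + x*y + y^2}; counting standard monomials gives mu = 8. Corank 2; j^3 = y*(x + y)^2 has shape L^2 M (L != M), so D-series; mu = 8 gives D_8.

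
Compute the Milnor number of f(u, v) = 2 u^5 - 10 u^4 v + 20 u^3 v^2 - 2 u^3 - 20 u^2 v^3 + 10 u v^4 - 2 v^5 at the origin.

8

The Hessian of f at 0 is [[0, 0], [0, 0]] with rank 0, so corank 2. A Groebner basis of the Jacobian ideal J(f) in C{u,v} is {v^5, u*v^3 - v^4/4, u^2}; counting standard monomials gives mu = 8. Corank 2; j^3 = -2*u^3 is a perfect cube, so E-series; the 5-jet and mu = 8 give E_8.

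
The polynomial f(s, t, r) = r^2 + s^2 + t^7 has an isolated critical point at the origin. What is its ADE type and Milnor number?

Type A_{6}, Milnor number mu = 6.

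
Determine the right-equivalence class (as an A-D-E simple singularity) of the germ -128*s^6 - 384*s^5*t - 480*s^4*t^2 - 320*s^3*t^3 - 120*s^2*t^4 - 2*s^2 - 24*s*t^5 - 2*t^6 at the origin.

The Hessian of f at 0 has rank 1. Corank 1: A-series; mu = 5 gives A_5.

A5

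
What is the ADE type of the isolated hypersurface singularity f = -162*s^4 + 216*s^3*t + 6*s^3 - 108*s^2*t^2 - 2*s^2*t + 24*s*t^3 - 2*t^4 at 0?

D_5

The Hessian of f at 0 is [[0, 0], [0, 0]] with rank 0, so corank 2. A Groebner basis of the Jacobian ideal J(f) in C{s,t} is {s*t^2, s*t/12 + t^3, s^2 - s*t/3}; counting standard monomials gives mu = 5. Corank 2; j^3 = 2*s^2*(3*s - t) has shape L^2 M (L != M), so D-series; mu = 5 gives D_5.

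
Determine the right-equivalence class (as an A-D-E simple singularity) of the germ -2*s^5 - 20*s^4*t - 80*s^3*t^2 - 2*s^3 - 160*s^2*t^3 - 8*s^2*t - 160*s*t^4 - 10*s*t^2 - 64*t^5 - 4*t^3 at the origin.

The Hessian of f at 0 has rank 0. Corank 2; j^3 = -2*(s + t)^2*(s + 2*t) has shape L^2 M (L != M), so D-series; mu = 6 gives D_6.

D_{6}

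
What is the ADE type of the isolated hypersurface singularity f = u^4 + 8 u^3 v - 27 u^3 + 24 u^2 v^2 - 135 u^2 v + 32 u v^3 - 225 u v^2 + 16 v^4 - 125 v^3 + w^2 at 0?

The Hessian of f at 0 has rank 1. Corank 2; j^3 = -(3*u + 5*v)^3 is a perfect cube, so E-series; the 4-jet and mu = 6 give E_6.

E_{6}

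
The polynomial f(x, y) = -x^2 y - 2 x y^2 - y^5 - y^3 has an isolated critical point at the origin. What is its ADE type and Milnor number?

Type D6, Milnor number mu = 6.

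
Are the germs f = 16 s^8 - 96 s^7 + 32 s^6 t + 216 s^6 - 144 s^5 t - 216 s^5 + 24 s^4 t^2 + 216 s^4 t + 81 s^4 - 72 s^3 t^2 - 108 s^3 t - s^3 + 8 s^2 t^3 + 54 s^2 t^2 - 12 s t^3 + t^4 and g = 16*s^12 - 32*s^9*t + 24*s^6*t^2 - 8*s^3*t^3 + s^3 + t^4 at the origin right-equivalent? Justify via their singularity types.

The Hessian of f at 0 has rank 0. Corank 2; j^3 = -s^3 is a perfect cube, so E-series; the 4-jet and mu = 6 give E_6. The Hessian of g at 0 has rank 0. Corank 2; j^3 = s^3 is a perfect cube, so E-series; the 4-jet and mu = 6 give E_6. Both have type E_6, hence right-equivalent.

Yes.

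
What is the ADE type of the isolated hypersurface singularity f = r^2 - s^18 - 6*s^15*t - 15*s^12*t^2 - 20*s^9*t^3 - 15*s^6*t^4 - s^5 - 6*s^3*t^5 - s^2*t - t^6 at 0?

The Hessian of f at 0 is [[0, 0, 0], [0, 0, 0], [0, 0, 2]] with rank 1, so corank 2. A Groebner basis of the Jacobian ideal J(f) in C{s,t,r} is {s^2/6 + t^5, s^3, s*t, r}; counting standard monomials gives mu = 7. Corank 2; j^3 = -s^2*t has shape L^2 M (L != M), so D-series; mu = 7 gives D_7.

D7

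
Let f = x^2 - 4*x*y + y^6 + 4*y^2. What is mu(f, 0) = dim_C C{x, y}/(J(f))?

5

The Hessian of f at 0 has rank 1. Corank 1: A-series; mu = 5 gives A_5.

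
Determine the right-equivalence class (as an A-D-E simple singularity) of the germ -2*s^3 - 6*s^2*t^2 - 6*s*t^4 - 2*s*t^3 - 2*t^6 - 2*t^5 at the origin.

E_{7}

The Hessian of f at 0 is [[0, 0], [0, 0]] with rank 0, so corank 2. A Groebner basis of the Jacobian ideal J(f) in C{s,t} is {-s^2 + t^4 - t^3/3, s^3, s^2*t + s^2/3 + t^3/9, s^2 + s*t^2 + t^3/3}; counting standard monomials gives mu = 7. Corank 2; j^3 = -2*s^3 is a perfect cube, so E-series; the 4-jet and mu = 7 give E_7.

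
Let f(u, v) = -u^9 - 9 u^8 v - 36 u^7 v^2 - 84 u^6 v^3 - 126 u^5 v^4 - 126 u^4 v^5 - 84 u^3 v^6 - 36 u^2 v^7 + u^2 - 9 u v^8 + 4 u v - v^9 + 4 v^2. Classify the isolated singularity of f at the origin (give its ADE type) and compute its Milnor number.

The Hessian of f at 0 is [[2, 4], [4, 8]] with rank 1, so corank 1. A Groebner basis of the Jacobian ideal J(f) in C{u,v} is {v^8, u + 2*v}; counting standard monomials gives mu = 8. Corank 1: A-series; mu = 8 gives A_8.

Type A8, Milnor number mu = 8.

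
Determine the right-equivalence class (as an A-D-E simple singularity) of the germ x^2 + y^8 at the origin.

A_{7}

The Hessian of f at 0 is [[2, 0], [0, 0]] with rank 1, so corank 1. A Groebner basis of the Jacobian ideal J(f) in C{x,y} is {y^7, x}; counting standard monomials gives mu = 7. Corank 1: A-series; mu = 7 gives A_7.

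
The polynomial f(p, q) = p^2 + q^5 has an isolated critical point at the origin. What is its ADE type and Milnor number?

Type A_{4}, Milnor number mu = 4.

The Hessian of f at 0 has rank 1. Corank 1: A-series; mu = 4 gives A_4.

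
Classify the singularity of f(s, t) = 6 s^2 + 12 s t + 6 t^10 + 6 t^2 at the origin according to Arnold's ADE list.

A_9

The Hessian of f at 0 is [[12, 12], [12, 12]] with rank 1, so corank 1. A Groebner basis of the Jacobian ideal J(f) in C{s,t} is {t^9, s + t}; counting standard monomials gives mu = 9. Corank 1: A-series; mu = 9 gives A_9.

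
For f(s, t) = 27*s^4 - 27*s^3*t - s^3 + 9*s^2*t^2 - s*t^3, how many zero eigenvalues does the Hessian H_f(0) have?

2

The Hessian at 0 is [[0, 0], [0, 0]] of rank 0; hence corank 2.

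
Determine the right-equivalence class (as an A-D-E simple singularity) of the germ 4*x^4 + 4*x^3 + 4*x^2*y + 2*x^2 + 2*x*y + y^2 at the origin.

A_1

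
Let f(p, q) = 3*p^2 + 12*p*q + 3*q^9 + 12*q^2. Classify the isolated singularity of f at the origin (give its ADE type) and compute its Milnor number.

Type A_8, Milnor number mu = 8.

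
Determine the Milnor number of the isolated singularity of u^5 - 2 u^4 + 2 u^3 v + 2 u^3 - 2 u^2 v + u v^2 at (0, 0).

4

The Hessian of f at 0 has rank 0. Corank 2; j^3 = u*(2*u^2 - 2*u*v + v^2) splits into three distinct lines over C (the quadratic factor has nonzero discriminant), so D_4.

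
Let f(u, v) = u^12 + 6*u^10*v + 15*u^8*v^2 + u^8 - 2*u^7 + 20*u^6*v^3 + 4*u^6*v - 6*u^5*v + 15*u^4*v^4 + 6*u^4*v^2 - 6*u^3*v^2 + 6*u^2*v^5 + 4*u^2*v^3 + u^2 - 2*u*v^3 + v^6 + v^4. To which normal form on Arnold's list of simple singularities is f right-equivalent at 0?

A_{3}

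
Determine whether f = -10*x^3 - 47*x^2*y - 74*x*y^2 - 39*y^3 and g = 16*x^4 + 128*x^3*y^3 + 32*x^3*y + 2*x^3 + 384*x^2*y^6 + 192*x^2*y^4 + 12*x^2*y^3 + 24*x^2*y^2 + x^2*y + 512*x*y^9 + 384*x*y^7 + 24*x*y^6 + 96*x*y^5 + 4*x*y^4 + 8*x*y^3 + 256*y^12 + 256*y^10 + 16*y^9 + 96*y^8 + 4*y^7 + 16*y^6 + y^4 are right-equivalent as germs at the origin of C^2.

No.

The Hessian of f at 0 is [[0, 0], [0, 0]] with rank 0, so corank 2. A Groebner basis of the Jacobian ideal J(f) in C{x,y} is {y^3, x^2 - 23*y^2/11, x*y + 16*y^2/11}; counting standard monomials gives mu = 4. Corank 2; j^3 = -(2*x + 3*y)*(5*x^2 + 16*x*y + 13*y^2) splits into three distinct lines over C (the quadratic factor has nonzero discriminant), so D_4. The Hessian of g at 0 is [[0, 0], [0, 0]] with rank 0, so corank 2. A Groebner basis of the Jacobian ideal J(g) in C{x,y} is {x*y^2, -x*y/8 + y^3, x^2 + x*y/2}; counting standard monomials gives mu = 5. Corank 2; j^3 = x^2*(2*x + y) has shape L^2 M (L != M), so D-series; mu = 5 gives D_5. f is D_4 but g is D_5, hence not right-equivalent.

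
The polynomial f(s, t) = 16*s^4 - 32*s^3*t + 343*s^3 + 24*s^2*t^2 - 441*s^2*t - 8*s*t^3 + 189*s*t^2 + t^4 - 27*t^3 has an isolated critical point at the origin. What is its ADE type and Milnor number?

Type E6, Milnor number mu = 6.

The Hessian of f at 0 has rank 0. Corank 2; j^3 = (7*s - 3*t)^3 is a perfect cube, so E-series; the 4-jet and mu = 6 give E_6.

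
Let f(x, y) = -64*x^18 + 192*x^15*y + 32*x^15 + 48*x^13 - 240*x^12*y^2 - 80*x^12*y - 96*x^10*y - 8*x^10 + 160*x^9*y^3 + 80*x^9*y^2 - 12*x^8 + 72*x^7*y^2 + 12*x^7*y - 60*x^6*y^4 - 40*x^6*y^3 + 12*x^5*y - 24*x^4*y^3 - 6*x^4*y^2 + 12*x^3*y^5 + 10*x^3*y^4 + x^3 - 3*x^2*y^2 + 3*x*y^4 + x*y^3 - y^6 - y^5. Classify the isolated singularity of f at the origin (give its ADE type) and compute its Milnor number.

The Hessian of f at 0 has rank 0. Corank 2; j^3 = x^3 is a perfect cube, so E-series; the 4-jet and mu = 7 give E_7.

Type E_7, Milnor number mu = 7.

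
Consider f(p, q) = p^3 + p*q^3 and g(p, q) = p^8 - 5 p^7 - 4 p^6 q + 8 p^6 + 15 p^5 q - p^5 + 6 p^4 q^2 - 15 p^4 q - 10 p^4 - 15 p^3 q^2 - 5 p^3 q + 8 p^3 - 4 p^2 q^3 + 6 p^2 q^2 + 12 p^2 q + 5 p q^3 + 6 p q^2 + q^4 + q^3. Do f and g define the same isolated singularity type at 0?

Yes.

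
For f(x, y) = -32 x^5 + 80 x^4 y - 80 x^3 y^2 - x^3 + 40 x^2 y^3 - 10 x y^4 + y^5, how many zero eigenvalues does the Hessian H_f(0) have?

2

Hessian at 0 has rank 0.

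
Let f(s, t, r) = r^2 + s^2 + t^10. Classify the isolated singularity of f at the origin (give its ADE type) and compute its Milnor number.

Type A_9, Milnor number mu = 9.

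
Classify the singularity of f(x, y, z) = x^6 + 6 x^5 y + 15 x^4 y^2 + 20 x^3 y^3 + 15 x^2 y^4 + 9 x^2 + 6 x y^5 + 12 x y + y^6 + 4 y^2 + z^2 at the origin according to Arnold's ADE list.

A5

The Hessian of f at 0 has rank 2. Corank 1: A-series; mu = 5 gives A_5.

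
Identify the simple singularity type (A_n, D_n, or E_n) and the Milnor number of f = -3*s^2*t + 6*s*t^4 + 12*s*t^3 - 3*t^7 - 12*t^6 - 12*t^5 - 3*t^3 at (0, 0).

The Hessian of f at 0 has rank 0. Corank 2; j^3 = -3*t*(s^2 + t^2) splits into three distinct lines over C (the quadratic factor has nonzero discriminant), so D_4.

Type D_4, Milnor number mu = 4.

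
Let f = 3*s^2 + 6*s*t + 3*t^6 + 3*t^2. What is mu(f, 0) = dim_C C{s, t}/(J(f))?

5

The Hessian of f at 0 is [[6, 6], [6, 6]] with rank 1, so corank 1. A Groebner basis of the Jacobian ideal J(f) in C{s,t} is {t^5, s + t}; counting standard monomials gives mu = 5. Corank 1: A-series; mu = 5 gives A_5.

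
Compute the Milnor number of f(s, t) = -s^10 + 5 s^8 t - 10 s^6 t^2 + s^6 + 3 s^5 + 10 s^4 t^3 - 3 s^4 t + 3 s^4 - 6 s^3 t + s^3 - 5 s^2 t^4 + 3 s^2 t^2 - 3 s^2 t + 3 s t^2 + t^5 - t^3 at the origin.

8

The Hessian of f at 0 is [[0, 0], [0, 0]] with rank 0, so corank 2. A Groebner basis of the Jacobian ideal J(f) in C{s,t} is {-s^2/4 + s*t^3 - s*t^2/2 + s*t/2 + t^3/2 - t^2/4, t^4, s^3 + 3*s^2/2 - 3*s*t - t^3 + 3*t^2/2, s^2*t + s^2/2 - s*t^2 - s*t + t^2/2}; counting standard monomials gives mu = 8. Corank 2; j^3 = (s - t)^3 is a perfect cube, so E-series; the 5-jet and mu = 8 give E_8.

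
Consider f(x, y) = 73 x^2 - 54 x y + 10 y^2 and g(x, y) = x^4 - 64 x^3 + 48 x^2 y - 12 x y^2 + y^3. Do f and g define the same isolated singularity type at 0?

No.

The Hessian of f at 0 is [[146, -54], [-54, 20]] with rank 2, so corank 0. A Groebner basis of the Jacobian ideal J(f) in C{x,y} is {x, y}; counting standard monomials gives mu = 1. Corank 0: nondegenerate Morse point, so A_1. The Hessian of g at 0 is [[0, 0], [0, 0]] with rank 0, so corank 2. A Groebner basis of the Jacobian ideal J(g) in C{x,y} is {y^4, x*y^2 - y^3/6, x^2 - x*y/2 + y^2/16}; counting standard monomials gives mu = 6. Corank 2; j^3 = -(4*x - y)^3 is a perfect cube, so E-series; the 4-jet and mu = 6 give E_6. f is A_1 but g is E_6, hence not right-equivalent.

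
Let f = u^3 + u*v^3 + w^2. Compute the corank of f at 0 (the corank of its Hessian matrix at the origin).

2

The Hessian at 0 is [[0, 0, 0], [0, 0, 0], [0, 0, 2]] of rank 1; hence corank 2.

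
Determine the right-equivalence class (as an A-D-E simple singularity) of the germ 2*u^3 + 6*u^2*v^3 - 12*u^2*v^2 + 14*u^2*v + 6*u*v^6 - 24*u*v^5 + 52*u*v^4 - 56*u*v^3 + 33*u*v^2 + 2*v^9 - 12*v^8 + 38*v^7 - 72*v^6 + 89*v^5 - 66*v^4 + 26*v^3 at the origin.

The Hessian of f at 0 is [[0, 0], [0, 0]] with rank 0, so corank 2. A Groebner basis of the Jacobian ideal J(f) in C{u,v} is {v^3, u^2 - 3*v^2/2, u*v + 3*v^2/2}; counting standard monomials gives mu = 4. Corank 2; j^3 = (u + 2*v)*(2*u^2 + 10*u*v + 13*v^2) splits into three distinct lines over C (the quadratic factor has nonzero discriminant), so D_4.

D4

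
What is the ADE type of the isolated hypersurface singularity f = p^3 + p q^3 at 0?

The Hessian of f at 0 has rank 0. Corank 2; j^3 = p^3 is a perfect cube, so E-series; the 4-jet and mu = 7 give E_7.

E_7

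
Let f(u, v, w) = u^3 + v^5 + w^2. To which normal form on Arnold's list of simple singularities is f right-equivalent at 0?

E_8

The Hessian of f at 0 is [[0, 0, 0], [0, 0, 0], [0, 0, 2]] with rank 1, so corank 2. A Groebner basis of the Jacobian ideal J(f) in C{u,v,w} is {v^4, u^2, w}; counting standard monomials gives mu = 8. Corank 2; j^3 = u^3 is a perfect cube, so E-series; the 5-jet and mu = 8 give E_8.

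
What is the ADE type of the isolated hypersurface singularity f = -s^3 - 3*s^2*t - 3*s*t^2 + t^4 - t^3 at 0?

E_6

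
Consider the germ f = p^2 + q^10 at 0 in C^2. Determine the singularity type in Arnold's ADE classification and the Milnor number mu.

The Hessian of f at 0 has rank 1. Corank 1: A-series; mu = 9 gives A_9.

Type A_{9}, Milnor number mu = 9.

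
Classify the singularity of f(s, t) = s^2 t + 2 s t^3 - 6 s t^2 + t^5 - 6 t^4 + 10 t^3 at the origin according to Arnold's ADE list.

The Hessian of f at 0 is [[0, 0], [0, 0]] with rank 0, so corank 2. A Groebner basis of the Jacobian ideal J(f) in C{s,t} is {t^3, s^2 - 6*t^2, s*t - 3*t^2}; counting standard monomials gives mu = 4. Corank 2; j^3 = t*(s^2 - 6*s*t + 10*t^2) splits into three distinct lines over C (the quadratic factor has nonzero discriminant), so D_4.

D_{4}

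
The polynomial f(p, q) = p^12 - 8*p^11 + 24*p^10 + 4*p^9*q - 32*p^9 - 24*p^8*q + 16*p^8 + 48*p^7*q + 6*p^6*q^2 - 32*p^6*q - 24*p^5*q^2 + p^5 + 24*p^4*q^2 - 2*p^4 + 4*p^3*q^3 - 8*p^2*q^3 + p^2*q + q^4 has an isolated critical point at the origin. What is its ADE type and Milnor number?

Type D5, Milnor number mu = 5.

The Hessian of f at 0 has rank 0. Corank 2; j^3 = p^2*q has shape L^2 M (L != M), so D-series; mu = 5 gives D_5.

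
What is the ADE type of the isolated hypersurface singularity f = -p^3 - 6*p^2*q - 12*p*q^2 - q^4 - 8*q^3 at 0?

E_6

The Hessian of f at 0 has rank 0. Corank 2; j^3 = -(p + 2*q)^3 is a perfect cube, so E-series; the 4-jet and mu = 6 give E_6.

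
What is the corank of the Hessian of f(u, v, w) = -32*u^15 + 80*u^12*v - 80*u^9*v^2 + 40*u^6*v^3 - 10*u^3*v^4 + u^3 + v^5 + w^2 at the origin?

2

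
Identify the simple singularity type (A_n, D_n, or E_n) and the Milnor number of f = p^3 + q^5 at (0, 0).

Type E_{8}, Milnor number mu = 8.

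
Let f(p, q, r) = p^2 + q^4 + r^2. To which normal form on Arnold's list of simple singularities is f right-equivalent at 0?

The Hessian of f at 0 is [[2, 0, 0], [0, 0, 0], [0, 0, 2]] with rank 2, so corank 1. A Groebner basis of the Jacobian ideal J(f) in C{p,q,r} is {q^3, p, r}; counting standard monomials gives mu = 3. Corank 1: A-series; mu = 3 gives A_3.

A3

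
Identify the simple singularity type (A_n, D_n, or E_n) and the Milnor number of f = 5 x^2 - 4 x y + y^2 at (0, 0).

Type A1, Milnor number mu = 1.

The Hessian of f at 0 has rank 2. Corank 0: nondegenerate Morse point, so A_1.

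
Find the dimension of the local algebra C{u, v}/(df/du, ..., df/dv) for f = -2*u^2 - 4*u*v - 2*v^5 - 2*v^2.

The Hessian of f at 0 is [[-4, -4], [-4, -4]] with rank 1, so corank 1. A Groebner basis of the Jacobian ideal J(f) in C{u,v} is {v^4, u + v}; counting standard monomials gives mu = 4. Corank 1: A-series; mu = 4 gives A_4.

4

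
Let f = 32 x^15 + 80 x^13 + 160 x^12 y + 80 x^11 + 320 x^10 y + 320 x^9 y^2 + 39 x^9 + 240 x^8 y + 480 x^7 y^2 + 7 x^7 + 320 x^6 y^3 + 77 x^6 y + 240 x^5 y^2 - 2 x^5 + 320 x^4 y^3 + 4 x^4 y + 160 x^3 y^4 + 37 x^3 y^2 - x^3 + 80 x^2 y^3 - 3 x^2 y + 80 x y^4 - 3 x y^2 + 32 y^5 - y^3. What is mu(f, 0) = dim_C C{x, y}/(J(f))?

8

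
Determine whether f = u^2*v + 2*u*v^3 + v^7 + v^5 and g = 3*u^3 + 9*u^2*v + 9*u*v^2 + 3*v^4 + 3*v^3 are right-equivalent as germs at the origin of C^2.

No.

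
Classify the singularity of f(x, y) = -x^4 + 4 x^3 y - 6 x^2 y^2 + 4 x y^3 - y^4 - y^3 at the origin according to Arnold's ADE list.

E_6

The Hessian of f at 0 has rank 0. Corank 2; j^3 = -y^3 is a perfect cube, so E-series; the 4-jet and mu = 6 give E_6.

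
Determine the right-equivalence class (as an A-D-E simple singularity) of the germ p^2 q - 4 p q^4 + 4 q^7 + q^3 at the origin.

D_4

The Hessian of f at 0 has rank 0. Corank 2; j^3 = q*(p^2 + q^2) splits into three distinct lines over C (the quadratic factor has nonzero discriminant), so D_4.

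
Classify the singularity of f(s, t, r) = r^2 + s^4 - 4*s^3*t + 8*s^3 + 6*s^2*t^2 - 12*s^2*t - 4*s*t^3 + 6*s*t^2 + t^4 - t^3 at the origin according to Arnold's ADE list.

E_{6}

The Hessian of f at 0 has rank 1. Corank 2; j^3 = (2*s - t)^3 is a perfect cube, so E-series; the 4-jet and mu = 6 give E_6.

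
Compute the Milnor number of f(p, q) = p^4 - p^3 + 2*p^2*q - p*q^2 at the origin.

5

The Hessian of f at 0 has rank 0. Corank 2; j^3 = -p*(p - q)^2 has shape L^2 M (L != M), so D-series; mu = 5 gives D_5.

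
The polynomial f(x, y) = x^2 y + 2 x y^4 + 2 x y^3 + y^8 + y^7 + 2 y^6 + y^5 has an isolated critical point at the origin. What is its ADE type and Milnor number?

The Hessian of f at 0 has rank 0. Corank 2; j^3 = x^2*y has shape L^2 M (L != M), so D-series; mu = 9 gives D_9.

Type D_{9}, Milnor number mu = 9.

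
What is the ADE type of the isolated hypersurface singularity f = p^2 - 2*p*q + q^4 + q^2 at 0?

The Hessian of f at 0 has rank 1. Corank 1: A-series; mu = 3 gives A_3.

A3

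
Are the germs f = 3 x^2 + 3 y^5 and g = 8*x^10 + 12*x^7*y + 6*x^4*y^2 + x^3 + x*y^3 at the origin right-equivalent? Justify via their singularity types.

No.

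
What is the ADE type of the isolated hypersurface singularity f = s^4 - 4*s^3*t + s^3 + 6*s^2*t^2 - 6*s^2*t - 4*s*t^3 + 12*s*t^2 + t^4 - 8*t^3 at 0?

E_{6}

The Hessian of f at 0 has rank 0. Corank 2; j^3 = (s - 2*t)^3 is a perfect cube, so E-series; the 4-jet and mu = 6 give E_6.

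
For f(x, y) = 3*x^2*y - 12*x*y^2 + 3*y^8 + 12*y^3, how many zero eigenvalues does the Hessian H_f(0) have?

2

Hessian at 0 has rank 0.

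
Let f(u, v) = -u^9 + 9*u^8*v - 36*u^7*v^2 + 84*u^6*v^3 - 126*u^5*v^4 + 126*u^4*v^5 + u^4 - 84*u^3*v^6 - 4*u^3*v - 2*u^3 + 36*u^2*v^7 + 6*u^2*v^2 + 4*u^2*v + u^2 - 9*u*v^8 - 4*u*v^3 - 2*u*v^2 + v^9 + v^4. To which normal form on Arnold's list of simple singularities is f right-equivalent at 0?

The Hessian of f at 0 has rank 1. Corank 1: A-series; mu = 8 gives A_8.

A_{8}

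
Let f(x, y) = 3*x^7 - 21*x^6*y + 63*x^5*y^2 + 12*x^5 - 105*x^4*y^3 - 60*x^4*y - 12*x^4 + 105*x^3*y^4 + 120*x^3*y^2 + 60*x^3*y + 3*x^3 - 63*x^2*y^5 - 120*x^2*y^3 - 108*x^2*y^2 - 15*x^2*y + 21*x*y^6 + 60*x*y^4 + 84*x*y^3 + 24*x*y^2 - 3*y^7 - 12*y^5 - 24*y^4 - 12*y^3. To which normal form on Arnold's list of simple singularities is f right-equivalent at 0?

D8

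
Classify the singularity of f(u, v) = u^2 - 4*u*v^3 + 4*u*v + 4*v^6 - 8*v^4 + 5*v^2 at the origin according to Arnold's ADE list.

A_1

The Hessian of f at 0 has rank 2. Corank 0: nondegenerate Morse point, so A_1.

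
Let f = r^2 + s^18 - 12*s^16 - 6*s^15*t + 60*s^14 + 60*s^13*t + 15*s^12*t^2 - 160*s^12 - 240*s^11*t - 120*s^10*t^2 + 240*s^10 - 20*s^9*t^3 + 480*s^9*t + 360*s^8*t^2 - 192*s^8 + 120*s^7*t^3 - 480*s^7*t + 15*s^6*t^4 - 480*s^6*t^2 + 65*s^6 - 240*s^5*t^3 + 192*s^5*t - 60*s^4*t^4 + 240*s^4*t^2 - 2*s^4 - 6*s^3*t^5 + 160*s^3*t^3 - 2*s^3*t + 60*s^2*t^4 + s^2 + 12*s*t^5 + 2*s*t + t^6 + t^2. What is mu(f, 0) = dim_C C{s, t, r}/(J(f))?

The Hessian of f at 0 is [[2, 2, 0], [2, 2, 0], [0, 0, 2]] with rank 2, so corank 1. A Groebner basis of the Jacobian ideal J(f) in C{s,t,r} is {s*t^2 - s - t, s + t^3 + t, s^2 + 2*s*t + t^2, r}; counting standard monomials gives mu = 5. Corank 1: A-series; mu = 5 gives A_5.

5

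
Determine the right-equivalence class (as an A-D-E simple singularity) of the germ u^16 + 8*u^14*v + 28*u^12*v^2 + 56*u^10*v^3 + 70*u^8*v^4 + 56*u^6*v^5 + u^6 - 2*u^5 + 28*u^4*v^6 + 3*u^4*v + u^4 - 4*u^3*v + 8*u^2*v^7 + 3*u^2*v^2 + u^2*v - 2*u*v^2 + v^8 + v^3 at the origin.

The Hessian of f at 0 is [[0, 0], [0, 0]] with rank 0, so corank 2. A Groebner basis of the Jacobian ideal J(f) in C{u,v} is {u^4 - u^3 + u*v - v^2, -7*u^3/8 - u^2/8 + u*v^3 - 6*u*v^2 + 33*u*v/8 + 3*v^3 - 4*v^2, -5*u^3/2 - u^2/2 - 14*u*v^2 + 23*u*v/2 + v^4 + 6*v^3 - 11*v^2, u^2*v - u*v + v^2}; counting standard monomials gives mu = 9. Corank 2; j^3 = v*(u - v)^2 has shape L^2 M (L != M), so D-series; mu = 9 gives D_9.

D9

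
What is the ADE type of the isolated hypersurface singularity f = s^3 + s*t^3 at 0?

The Hessian of f at 0 is [[0, 0], [0, 0]] with rank 0, so corank 2. A Groebner basis of the Jacobian ideal J(f) in C{s,t} is {s^3, s*t^2, 3*s^2 + t^3}; counting standard monomials gives mu = 7. Corank 2; j^3 = s^3 is a perfect cube, so E-series; the 4-jet and mu = 7 give E_7.

E7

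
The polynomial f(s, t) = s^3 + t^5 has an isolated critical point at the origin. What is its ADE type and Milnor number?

The Hessian of f at 0 has rank 0. Corank 2; j^3 = s^3 is a perfect cube, so E-series; the 5-jet and mu = 8 give E_8.

Type E_{8}, Milnor number mu = 8.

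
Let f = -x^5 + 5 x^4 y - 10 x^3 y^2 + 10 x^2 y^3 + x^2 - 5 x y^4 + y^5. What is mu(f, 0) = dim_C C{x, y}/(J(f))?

4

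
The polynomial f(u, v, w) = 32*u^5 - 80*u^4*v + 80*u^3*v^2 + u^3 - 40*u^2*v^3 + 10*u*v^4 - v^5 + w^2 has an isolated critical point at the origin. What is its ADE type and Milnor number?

Type E8, Milnor number mu = 8.

The Hessian of f at 0 has rank 1. Corank 2; j^3 = u^3 is a perfect cube, so E-series; the 5-jet and mu = 8 give E_8.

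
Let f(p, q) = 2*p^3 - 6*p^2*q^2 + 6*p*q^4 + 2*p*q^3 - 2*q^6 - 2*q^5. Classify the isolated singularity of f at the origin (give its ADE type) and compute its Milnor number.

The Hessian of f at 0 has rank 0. Corank 2; j^3 = 2*p^3 is a perfect cube, so E-series; the 4-jet and mu = 7 give E_7.

Type E_{7}, Milnor number mu = 7.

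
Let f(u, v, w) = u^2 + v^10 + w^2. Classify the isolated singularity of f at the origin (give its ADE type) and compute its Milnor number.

The Hessian of f at 0 has rank 2. Corank 1: A-series; mu = 9 gives A_9.

Type A9, Milnor number mu = 9.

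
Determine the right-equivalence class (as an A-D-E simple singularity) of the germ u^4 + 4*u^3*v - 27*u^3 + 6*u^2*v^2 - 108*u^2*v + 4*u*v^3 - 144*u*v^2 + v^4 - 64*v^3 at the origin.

E_{6}

The Hessian of f at 0 has rank 0. Corank 2; j^3 = -(3*u + 4*v)^3 is a perfect cube, so E-series; the 4-jet and mu = 6 give E_6.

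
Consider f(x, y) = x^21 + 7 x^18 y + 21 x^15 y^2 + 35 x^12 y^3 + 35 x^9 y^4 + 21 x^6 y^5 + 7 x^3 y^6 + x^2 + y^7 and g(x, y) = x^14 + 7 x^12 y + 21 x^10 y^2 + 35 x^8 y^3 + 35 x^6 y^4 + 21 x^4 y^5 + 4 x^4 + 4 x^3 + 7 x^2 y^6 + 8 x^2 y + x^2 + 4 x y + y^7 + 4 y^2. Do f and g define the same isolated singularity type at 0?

The Hessian of f at 0 is [[2, 0], [0, 0]] with rank 1, so corank 1. A Groebner basis of the Jacobian ideal J(f) in C{x,y} is {y^6, x}; counting standard monomials gives mu = 6. Corank 1: A-series; mu = 6 gives A_6. The Hessian of g at 0 is [[2, 4], [4, 8]] with rank 1, so corank 1. A Groebner basis of the Jacobian ideal J(g) in C{x,y} is {7*x*y/48 - 5*x/384 + y^4 + y^3/3 + 3*y^2/16 - 5*y/192, x*y^2 - x*y/3 + x/48 + 2*y^3/3 - y^2/2 + y/24, x^2 + x/2 + y}; counting standard monomials gives mu = 6. Corank 1: A-series; mu = 6 gives A_6. Both have type A_6, hence right-equivalent.

Yes.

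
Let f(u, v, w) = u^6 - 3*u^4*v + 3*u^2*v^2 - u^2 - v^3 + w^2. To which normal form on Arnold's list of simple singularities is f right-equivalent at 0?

A2

The Hessian of f at 0 is [[-2, 0, 0], [0, 0, 0], [0, 0, 2]] with rank 2, so corank 1. A Groebner basis of the Jacobian ideal J(f) in C{u,v,w} is {v^2, u, w}; counting standard monomials gives mu = 2. Corank 1: A-series; mu = 2 gives A_2.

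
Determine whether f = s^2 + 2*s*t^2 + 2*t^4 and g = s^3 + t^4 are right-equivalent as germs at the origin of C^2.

The Hessian of f at 0 has rank 1. Corank 1: A-series; mu = 3 gives A_3. The Hessian of g at 0 has rank 0. Corank 2; j^3 = s^3 is a perfect cube, so E-series; the 4-jet and mu = 6 give E_6. f is A_3 but g is E_6, hence not right-equivalent.

No.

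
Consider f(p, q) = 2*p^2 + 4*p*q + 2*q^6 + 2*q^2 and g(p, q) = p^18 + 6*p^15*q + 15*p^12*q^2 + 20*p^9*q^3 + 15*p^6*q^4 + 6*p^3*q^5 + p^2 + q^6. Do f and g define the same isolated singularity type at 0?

Yes.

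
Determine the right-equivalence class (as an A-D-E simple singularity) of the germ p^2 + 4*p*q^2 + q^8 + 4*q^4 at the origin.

The Hessian of f at 0 is [[2, 0], [0, 0]] with rank 1, so corank 1. A Groebner basis of the Jacobian ideal J(f) in C{p,q} is {p^4, p^3*q, p/2 + q^2}; counting standard monomials gives mu = 7. Corank 1: A-series; mu = 7 gives A_7.

A_7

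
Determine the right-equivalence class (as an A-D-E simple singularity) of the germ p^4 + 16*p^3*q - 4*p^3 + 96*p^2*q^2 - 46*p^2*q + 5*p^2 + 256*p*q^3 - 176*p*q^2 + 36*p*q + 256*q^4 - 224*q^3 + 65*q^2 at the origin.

A_1

The Hessian of f at 0 has rank 2. Corank 0: nondegenerate Morse point, so A_1.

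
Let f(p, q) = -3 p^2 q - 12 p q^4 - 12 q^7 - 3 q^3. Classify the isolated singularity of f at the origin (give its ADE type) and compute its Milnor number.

Type D_{4}, Milnor number mu = 4.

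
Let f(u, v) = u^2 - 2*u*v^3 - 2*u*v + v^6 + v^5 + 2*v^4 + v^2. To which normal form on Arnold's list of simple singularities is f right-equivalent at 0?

A_4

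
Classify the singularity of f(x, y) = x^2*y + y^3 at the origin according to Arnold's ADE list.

D4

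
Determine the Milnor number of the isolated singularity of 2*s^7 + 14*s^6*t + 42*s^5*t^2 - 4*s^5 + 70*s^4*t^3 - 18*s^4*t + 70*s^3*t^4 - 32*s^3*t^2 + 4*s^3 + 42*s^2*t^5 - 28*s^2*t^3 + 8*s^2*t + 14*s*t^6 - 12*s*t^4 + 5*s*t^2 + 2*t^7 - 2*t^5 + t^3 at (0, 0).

8

The Hessian of f at 0 has rank 0. Corank 2; j^3 = (s + t)*(2*s + t)^2 has shape L^2 M (L != M), so D-series; mu = 8 gives D_8.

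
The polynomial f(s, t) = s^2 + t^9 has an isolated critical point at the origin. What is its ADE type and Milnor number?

Type A_{8}, Milnor number mu = 8.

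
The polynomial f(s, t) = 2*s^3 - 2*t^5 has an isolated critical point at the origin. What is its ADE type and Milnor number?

Type E_{8}, Milnor number mu = 8.

The Hessian of f at 0 has rank 0. Corank 2; j^3 = 2*s^3 is a perfect cube, so E-series; the 5-jet and mu = 8 give E_8.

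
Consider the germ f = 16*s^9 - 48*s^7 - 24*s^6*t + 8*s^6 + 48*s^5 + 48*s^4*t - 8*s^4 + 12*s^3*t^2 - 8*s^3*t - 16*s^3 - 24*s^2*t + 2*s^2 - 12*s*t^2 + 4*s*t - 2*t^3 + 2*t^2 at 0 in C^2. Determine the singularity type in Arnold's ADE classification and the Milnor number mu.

Type A2, Milnor number mu = 2.

The Hessian of f at 0 is [[4, 4], [4, 4]] with rank 1, so corank 1. A Groebner basis of the Jacobian ideal J(f) in C{s,t} is {t^2, s + t}; counting standard monomials gives mu = 2. Corank 1: A-series; mu = 2 gives A_2.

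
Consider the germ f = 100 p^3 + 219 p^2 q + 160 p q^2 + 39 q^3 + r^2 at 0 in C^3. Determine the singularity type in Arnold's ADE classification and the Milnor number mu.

Type D4, Milnor number mu = 4.

The Hessian of f at 0 has rank 1. Corank 2; j^3 = (4*p + 3*q)*(25*p^2 + 36*p*q + 13*q^2) splits into three distinct lines over C (the quadratic factor has nonzero discriminant), so D_4.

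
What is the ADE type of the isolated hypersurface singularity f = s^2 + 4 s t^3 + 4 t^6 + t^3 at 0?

A2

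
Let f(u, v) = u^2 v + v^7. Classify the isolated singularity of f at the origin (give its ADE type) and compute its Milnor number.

The Hessian of f at 0 is [[0, 0], [0, 0]] with rank 0, so corank 2. A Groebner basis of the Jacobian ideal J(f) in C{u,v} is {u^2/7 + v^6, u^3, u*v}; counting standard monomials gives mu = 8. Corank 2; j^3 = u^2*v has shape L^2 M (L != M), so D-series; mu = 8 gives D_8.

Type D8, Milnor number mu = 8.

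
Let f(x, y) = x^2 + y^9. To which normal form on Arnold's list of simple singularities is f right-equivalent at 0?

A8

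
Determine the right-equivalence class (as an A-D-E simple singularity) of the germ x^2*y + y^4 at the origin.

D5

The Hessian of f at 0 is [[0, 0], [0, 0]] with rank 0, so corank 2. A Groebner basis of the Jacobian ideal J(f) in C{x,y} is {x^3, x^2/4 + y^3, x*y}; counting standard monomials gives mu = 5. Corank 2; j^3 = x^2*y has shape L^2 M (L != M), so D-series; mu = 5 gives D_5.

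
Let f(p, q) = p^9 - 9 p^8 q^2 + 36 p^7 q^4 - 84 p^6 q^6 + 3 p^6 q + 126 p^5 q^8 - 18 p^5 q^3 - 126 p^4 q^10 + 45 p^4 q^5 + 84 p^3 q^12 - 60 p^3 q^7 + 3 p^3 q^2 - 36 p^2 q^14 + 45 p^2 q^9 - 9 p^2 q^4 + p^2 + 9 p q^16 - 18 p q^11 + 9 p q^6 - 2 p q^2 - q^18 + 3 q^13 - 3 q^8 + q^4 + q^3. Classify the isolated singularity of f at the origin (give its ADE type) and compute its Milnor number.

Type A_2, Milnor number mu = 2.

The Hessian of f at 0 is [[2, 0], [0, 0]] with rank 1, so corank 1. A Groebner basis of the Jacobian ideal J(f) in C{p,q} is {q^2, p}; counting standard monomials gives mu = 2. Corank 1: A-series; mu = 2 gives A_2.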